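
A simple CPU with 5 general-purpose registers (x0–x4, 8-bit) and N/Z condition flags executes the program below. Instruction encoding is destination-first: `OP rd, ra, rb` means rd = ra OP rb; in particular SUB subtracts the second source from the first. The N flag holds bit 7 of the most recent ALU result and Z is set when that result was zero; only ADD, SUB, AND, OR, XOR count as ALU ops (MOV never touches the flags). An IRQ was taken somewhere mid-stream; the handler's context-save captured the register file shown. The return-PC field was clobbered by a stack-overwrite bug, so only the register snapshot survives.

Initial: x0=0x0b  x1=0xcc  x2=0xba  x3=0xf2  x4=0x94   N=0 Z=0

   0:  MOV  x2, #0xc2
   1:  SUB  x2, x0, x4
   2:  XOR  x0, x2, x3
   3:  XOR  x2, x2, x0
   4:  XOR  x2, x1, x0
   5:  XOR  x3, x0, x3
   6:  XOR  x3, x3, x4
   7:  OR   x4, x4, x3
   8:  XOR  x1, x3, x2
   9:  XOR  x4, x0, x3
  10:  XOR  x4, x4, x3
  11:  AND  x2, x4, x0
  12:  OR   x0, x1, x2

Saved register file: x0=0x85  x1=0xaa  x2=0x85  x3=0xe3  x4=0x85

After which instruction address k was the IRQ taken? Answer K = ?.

after  0: x0=0x0b x1=0xcc x2=0xc2 x3=0xf2 x4=0x94  N=0 Z=0
after  1: x0=0x0b x1=0xcc x2=0x77 x3=0xf2 x4=0x94  N=0 Z=0
after  2: x0=0x85 x1=0xcc x2=0x77 x3=0xf2 x4=0x94  N=1 Z=0
after  3: x0=0x85 x1=0xcc x2=0xf2 x3=0xf2 x4=0x94  N=1 Z=0
after  4: x0=0x85 x1=0xcc x2=0x49 x3=0xf2 x4=0x94  N=0 Z=0
after  5: x0=0x85 x1=0xcc x2=0x49 x3=0x77 x4=0x94  N=0 Z=0
after  6: x0=0x85 x1=0xcc x2=0x49 x3=0xe3 x4=0x94  N=1 Z=0
after  7: x0=0x85 x1=0xcc x2=0x49 x3=0xe3 x4=0xf7  N=1 Z=0
after  8: x0=0x85 x1=0xaa x2=0x49 x3=0xe3 x4=0xf7  N=1 Z=0
after  9: x0=0x85 x1=0xaa x2=0x49 x3=0xe3 x4=0x66  N=0 Z=0
after 10: x0=0x85 x1=0xaa x2=0x49 x3=0xe3 x4=0x85  N=1 Z=0
after 11: x0=0x85 x1=0xaa x2=0x85 x3=0xe3 x4=0x85  N=1 Z=0
-- IRQ taken; context saved, return-PC = 12 --

K = 11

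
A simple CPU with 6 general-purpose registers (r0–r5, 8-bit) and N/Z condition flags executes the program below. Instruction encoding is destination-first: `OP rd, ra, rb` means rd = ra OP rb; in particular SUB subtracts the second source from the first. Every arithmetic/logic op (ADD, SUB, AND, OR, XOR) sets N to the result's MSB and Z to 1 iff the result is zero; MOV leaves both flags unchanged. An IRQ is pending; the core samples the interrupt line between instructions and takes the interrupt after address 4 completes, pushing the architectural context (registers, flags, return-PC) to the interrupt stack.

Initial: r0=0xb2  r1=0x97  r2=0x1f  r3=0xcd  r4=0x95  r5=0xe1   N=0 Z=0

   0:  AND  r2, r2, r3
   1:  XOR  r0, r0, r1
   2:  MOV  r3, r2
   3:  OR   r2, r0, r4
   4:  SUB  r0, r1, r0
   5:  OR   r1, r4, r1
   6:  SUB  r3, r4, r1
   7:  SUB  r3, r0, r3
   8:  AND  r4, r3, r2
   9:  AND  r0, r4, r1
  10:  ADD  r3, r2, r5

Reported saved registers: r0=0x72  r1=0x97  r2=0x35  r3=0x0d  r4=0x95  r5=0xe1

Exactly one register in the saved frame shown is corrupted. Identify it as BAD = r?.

after  0: r0=0xb2 r1=0x97 r2=0x0d r3=0xcd r4=0x95 r5=0xe1  N=0 Z=0
after  1: r0=0x25 r1=0x97 r2=0x0d r3=0xcd r4=0x95 r5=0xe1  N=0 Z=0
after  2: r0=0x25 r1=0x97 r2=0x0d r3=0x0d r4=0x95 r5=0xe1  N=0 Z=0
after  3: r0=0x25 r1=0x97 r2=0xb5 r3=0x0d r4=0x95 r5=0xe1  N=1 Z=0
after  4: r0=0x72 r1=0x97 r2=0xb5 r3=0x0d r4=0x95 r5=0xe1  N=0 Z=0
-- IRQ taken; context saved, return-PC = 5 --
mismatch: r2: reported 0x35 vs actual 0xb5

BAD = r2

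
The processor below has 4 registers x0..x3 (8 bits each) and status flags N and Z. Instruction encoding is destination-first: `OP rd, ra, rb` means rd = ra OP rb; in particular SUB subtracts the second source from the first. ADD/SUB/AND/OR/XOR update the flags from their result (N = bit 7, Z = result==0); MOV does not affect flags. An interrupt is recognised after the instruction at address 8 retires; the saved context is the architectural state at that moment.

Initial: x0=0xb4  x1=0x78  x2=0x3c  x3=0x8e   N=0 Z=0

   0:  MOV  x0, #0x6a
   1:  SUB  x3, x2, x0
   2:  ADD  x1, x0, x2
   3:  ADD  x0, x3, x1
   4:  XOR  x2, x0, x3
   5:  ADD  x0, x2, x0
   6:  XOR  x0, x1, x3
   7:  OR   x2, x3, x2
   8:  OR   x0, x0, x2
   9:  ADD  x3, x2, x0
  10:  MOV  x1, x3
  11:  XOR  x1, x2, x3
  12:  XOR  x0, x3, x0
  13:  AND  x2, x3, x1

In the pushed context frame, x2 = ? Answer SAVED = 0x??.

after  0: x0=0x6a x1=0x78 x2=0x3c x3=0x8e  N=0 Z=0
after  1: x0=0x6a x1=0x78 x2=0x3c x3=0xd2  N=1 Z=0
after  2: x0=0x6a x1=0xa6 x2=0x3c x3=0xd2  N=1 Z=0
after  3: x0=0x78 x1=0xa6 x2=0x3c x3=0xd2  N=0 Z=0
after  4: x0=0x78 x1=0xa6 x2=0xaa x3=0xd2  N=1 Z=0
after  5: x0=0x22 x1=0xa6 x2=0xaa x3=0xd2  N=0 Z=0
after  6: x0=0x74 x1=0xa6 x2=0xaa x3=0xd2  N=0 Z=0
after  7: x0=0x74 x1=0xa6 x2=0xfa x3=0xd2  N=1 Z=0
after  8: x0=0xfe x1=0xa6 x2=0xfa x3=0xd2  N=1 Z=0
-- IRQ taken; context saved, return-PC = 9 --

SAVED = 0xfa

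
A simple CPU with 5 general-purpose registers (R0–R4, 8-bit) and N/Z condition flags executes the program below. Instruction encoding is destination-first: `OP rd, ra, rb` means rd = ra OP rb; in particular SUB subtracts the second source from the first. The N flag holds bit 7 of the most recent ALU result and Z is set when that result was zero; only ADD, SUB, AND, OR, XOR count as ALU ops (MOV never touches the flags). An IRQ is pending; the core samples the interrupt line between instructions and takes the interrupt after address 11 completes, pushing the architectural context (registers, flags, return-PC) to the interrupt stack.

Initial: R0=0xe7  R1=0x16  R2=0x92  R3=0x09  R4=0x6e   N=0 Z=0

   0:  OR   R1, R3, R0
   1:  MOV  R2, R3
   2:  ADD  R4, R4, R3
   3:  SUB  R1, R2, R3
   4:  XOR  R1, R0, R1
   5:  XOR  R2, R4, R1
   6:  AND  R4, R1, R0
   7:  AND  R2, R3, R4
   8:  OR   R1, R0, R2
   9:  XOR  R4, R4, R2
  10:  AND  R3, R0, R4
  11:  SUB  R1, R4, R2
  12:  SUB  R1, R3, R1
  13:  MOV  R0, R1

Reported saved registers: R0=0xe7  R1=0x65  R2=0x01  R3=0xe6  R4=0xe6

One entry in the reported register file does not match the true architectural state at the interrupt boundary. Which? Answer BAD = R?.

after  0: R0=0xe7 R1=0xef R2=0x92 R3=0x09 R4=0x6e  N=1 Z=0
after  1: R0=0xe7 R1=0xef R2=0x09 R3=0x09 R4=0x6e  N=1 Z=0
after  2: R0=0xe7 R1=0xef R2=0x09 R3=0x09 R4=0x77  N=0 Z=0
after  3: R0=0xe7 R1=0x00 R2=0x09 R3=0x09 R4=0x77  N=0 Z=1
after  4: R0=0xe7 R1=0xe7 R2=0x09 R3=0x09 R4=0x77  N=1 Z=0
after  5: R0=0xe7 R1=0xe7 R2=0x90 R3=0x09 R4=0x77  N=1 Z=0
after  6: R0=0xe7 R1=0xe7 R2=0x90 R3=0x09 R4=0xe7  N=1 Z=0
after  7: R0=0xe7 R1=0xe7 R2=0x01 R3=0x09 R4=0xe7  N=0 Z=0
after  8: R0=0xe7 R1=0xe7 R2=0x01 R3=0x09 R4=0xe7  N=1 Z=0
after  9: R0=0xe7 R1=0xe7 R2=0x01 R3=0x09 R4=0xe6  N=1 Z=0
after 10: R0=0xe7 R1=0xe7 R2=0x01 R3=0xe6 R4=0xe6  N=1 Z=0
after 11: R0=0xe7 R1=0xe5 R2=0x01 R3=0xe6 R4=0xe6  N=1 Z=0
-- IRQ taken; context saved, return-PC = 12 --
mismatch: R1: reported 0x65 vs actual 0xe5

BAD = R1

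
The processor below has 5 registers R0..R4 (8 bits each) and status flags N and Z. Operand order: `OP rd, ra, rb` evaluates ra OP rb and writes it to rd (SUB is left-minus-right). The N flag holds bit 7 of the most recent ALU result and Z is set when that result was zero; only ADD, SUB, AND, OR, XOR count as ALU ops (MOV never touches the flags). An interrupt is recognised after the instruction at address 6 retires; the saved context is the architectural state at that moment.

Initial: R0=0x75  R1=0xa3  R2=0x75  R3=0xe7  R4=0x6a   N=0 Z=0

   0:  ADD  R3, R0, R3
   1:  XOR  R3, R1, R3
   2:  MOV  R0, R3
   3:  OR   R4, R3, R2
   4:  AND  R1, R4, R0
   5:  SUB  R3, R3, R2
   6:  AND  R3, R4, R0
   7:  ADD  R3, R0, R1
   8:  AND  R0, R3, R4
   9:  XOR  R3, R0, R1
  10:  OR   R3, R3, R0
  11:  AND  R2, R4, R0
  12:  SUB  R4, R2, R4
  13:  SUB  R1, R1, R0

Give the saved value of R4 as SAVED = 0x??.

SAVED = 0xff

after  0: R0=0x75 R1=0xa3 R2=0x75 R3=0x5c R4=0x6a  N=0 Z=0
after  1: R0=0x75 R1=0xa3 R2=0x75 R3=0xff R4=0x6a  N=1 Z=0
after  2: R0=0xff R1=0xa3 R2=0x75 R3=0xff R4=0x6a  N=1 Z=0
after  3: R0=0xff R1=0xa3 R2=0x75 R3=0xff R4=0xff  N=1 Z=0
after  4: R0=0xff R1=0xff R2=0x75 R3=0xff R4=0xff  N=1 Z=0
after  5: R0=0xff R1=0xff R2=0x75 R3=0x8a R4=0xff  N=1 Z=0
after  6: R0=0xff R1=0xff R2=0x75 R3=0xff R4=0xff  N=1 Z=0
-- IRQ taken; context saved, return-PC = 7 --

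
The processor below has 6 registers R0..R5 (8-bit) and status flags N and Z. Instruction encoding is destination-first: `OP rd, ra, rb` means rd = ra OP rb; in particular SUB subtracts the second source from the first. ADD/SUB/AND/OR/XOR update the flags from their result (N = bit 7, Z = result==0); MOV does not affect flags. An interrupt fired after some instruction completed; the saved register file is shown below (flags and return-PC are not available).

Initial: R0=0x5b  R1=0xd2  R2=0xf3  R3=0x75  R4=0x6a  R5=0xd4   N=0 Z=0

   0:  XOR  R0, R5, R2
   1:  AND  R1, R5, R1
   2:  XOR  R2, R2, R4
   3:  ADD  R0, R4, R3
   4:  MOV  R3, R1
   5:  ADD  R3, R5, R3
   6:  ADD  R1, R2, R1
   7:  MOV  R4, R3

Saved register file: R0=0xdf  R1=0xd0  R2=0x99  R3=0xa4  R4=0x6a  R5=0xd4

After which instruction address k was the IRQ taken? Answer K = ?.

after  0: R0=0x27 R1=0xd2 R2=0xf3 R3=0x75 R4=0x6a R5=0xd4  N=0 Z=0
after  1: R0=0x27 R1=0xd0 R2=0xf3 R3=0x75 R4=0x6a R5=0xd4  N=1 Z=0
after  2: R0=0x27 R1=0xd0 R2=0x99 R3=0x75 R4=0x6a R5=0xd4  N=1 Z=0
after  3: R0=0xdf R1=0xd0 R2=0x99 R3=0x75 R4=0x6a R5=0xd4  N=1 Z=0
after  4: R0=0xdf R1=0xd0 R2=0x99 R3=0xd0 R4=0x6a R5=0xd4  N=1 Z=0
after  5: R0=0xdf R1=0xd0 R2=0x99 R3=0xa4 R4=0x6a R5=0xd4  N=1 Z=0
-- IRQ taken; context saved, return-PC = 6 --

K = 5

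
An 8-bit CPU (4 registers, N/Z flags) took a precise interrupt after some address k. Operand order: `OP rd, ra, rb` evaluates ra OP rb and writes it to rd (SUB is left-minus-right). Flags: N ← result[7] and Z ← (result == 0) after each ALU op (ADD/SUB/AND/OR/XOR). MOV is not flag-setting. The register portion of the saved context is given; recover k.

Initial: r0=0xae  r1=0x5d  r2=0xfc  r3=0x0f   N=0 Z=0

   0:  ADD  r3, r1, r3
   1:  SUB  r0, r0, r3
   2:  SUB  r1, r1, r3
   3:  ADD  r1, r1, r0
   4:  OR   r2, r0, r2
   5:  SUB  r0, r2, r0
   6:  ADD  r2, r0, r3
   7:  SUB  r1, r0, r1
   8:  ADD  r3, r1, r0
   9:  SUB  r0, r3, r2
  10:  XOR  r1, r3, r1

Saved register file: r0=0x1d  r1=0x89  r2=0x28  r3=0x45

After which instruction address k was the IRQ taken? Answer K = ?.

K = 9

after  0: r0=0xae r1=0x5d r2=0xfc r3=0x6c  N=0 Z=0
after  1: r0=0x42 r1=0x5d r2=0xfc r3=0x6c  N=0 Z=0
after  2: r0=0x42 r1=0xf1 r2=0xfc r3=0x6c  N=1 Z=0
after  3: r0=0x42 r1=0x33 r2=0xfc r3=0x6c  N=0 Z=0
after  4: r0=0x42 r1=0x33 r2=0xfe r3=0x6c  N=1 Z=0
after  5: r0=0xbc r1=0x33 r2=0xfe r3=0x6c  N=1 Z=0
after  6: r0=0xbc r1=0x33 r2=0x28 r3=0x6c  N=0 Z=0
after  7: r0=0xbc r1=0x89 r2=0x28 r3=0x6c  N=1 Z=0
after  8: r0=0xbc r1=0x89 r2=0x28 r3=0x45  N=0 Z=0
after  9: r0=0x1d r1=0x89 r2=0x28 r3=0x45  N=0 Z=0
-- IRQ taken; context saved, return-PC = 10 --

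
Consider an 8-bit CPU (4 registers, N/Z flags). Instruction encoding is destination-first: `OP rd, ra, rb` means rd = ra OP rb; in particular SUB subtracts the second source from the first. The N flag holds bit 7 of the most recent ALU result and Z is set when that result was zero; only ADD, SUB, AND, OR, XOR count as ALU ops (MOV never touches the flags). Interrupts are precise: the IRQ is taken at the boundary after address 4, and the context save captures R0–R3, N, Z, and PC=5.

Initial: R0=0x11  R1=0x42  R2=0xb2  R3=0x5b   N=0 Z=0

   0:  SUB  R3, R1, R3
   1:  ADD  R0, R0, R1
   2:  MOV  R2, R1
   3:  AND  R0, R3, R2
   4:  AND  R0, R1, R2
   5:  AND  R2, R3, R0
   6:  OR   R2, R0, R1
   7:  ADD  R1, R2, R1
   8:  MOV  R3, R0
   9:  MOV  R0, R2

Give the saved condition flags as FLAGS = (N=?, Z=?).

FLAGS = (N=0, Z=0)

after  0: R0=0x11 R1=0x42 R2=0xb2 R3=0xe7  N=1 Z=0
after  1: R0=0x53 R1=0x42 R2=0xb2 R3=0xe7  N=0 Z=0
after  2: R0=0x53 R1=0x42 R2=0x42 R3=0xe7  N=0 Z=0
after  3: R0=0x42 R1=0x42 R2=0x42 R3=0xe7  N=0 Z=0
after  4: R0=0x42 R1=0x42 R2=0x42 R3=0xe7  N=0 Z=0
-- IRQ taken; context saved, return-PC = 5 --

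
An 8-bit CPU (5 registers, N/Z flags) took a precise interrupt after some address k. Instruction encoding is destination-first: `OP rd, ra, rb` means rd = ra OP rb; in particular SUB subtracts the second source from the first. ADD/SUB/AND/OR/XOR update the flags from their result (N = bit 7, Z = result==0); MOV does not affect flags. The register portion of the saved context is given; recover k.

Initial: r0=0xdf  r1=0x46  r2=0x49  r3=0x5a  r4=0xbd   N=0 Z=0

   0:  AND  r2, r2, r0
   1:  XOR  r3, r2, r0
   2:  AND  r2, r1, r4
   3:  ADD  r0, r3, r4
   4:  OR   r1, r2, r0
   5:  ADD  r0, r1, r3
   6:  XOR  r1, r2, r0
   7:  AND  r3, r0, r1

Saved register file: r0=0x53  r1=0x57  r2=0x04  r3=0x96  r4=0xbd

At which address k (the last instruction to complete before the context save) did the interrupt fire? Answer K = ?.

after  0: r0=0xdf r1=0x46 r2=0x49 r3=0x5a r4=0xbd  N=0 Z=0
after  1: r0=0xdf r1=0x46 r2=0x49 r3=0x96 r4=0xbd  N=1 Z=0
after  2: r0=0xdf r1=0x46 r2=0x04 r3=0x96 r4=0xbd  N=0 Z=0
after  3: r0=0x53 r1=0x46 r2=0x04 r3=0x96 r4=0xbd  N=0 Z=0
after  4: r0=0x53 r1=0x57 r2=0x04 r3=0x96 r4=0xbd  N=0 Z=0
-- IRQ taken; context saved, return-PC = 5 --

K = 4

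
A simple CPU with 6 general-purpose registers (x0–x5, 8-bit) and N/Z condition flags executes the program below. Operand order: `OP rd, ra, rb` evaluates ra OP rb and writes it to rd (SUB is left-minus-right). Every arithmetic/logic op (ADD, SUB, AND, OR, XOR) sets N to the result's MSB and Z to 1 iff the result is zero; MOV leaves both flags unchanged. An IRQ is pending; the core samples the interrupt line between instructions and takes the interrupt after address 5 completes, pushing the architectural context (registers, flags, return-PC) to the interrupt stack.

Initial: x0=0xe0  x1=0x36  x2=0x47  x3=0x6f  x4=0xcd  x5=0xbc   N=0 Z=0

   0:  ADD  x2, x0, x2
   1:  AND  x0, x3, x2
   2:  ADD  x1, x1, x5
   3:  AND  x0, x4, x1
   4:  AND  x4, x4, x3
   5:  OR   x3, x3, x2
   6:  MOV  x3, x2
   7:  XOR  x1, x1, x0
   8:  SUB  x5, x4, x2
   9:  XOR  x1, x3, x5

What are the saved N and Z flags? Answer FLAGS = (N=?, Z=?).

after  0: x0=0xe0 x1=0x36 x2=0x27 x3=0x6f x4=0xcd x5=0xbc  N=0 Z=0
after  1: x0=0x27 x1=0x36 x2=0x27 x3=0x6f x4=0xcd x5=0xbc  N=0 Z=0
after  2: x0=0x27 x1=0xf2 x2=0x27 x3=0x6f x4=0xcd x5=0xbc  N=1 Z=0
after  3: x0=0xc0 x1=0xf2 x2=0x27 x3=0x6f x4=0xcd x5=0xbc  N=1 Z=0
after  4: x0=0xc0 x1=0xf2 x2=0x27 x3=0x6f x4=0x4d x5=0xbc  N=0 Z=0
after  5: x0=0xc0 x1=0xf2 x2=0x27 x3=0x6f x4=0x4d x5=0xbc  N=0 Z=0
-- IRQ taken; context saved, return-PC = 6 --

FLAGS = (N=0, Z=0)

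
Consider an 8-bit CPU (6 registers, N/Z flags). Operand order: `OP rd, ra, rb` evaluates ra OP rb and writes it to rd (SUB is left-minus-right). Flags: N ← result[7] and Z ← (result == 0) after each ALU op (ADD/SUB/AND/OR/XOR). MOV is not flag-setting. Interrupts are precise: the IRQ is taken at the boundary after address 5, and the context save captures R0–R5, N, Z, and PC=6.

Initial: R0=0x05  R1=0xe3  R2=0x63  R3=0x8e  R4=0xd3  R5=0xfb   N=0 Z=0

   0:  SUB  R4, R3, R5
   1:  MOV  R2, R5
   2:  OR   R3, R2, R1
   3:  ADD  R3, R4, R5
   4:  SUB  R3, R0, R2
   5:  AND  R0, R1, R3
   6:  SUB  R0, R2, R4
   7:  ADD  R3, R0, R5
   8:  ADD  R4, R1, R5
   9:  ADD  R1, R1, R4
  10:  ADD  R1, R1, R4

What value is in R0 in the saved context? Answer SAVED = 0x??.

after  0: R0=0x05 R1=0xe3 R2=0x63 R3=0x8e R4=0x93 R5=0xfb  N=1 Z=0
after  1: R0=0x05 R1=0xe3 R2=0xfb R3=0x8e R4=0x93 R5=0xfb  N=1 Z=0
after  2: R0=0x05 R1=0xe3 R2=0xfb R3=0xfb R4=0x93 R5=0xfb  N=1 Z=0
after  3: R0=0x05 R1=0xe3 R2=0xfb R3=0x8e R4=0x93 R5=0xfb  N=1 Z=0
after  4: R0=0x05 R1=0xe3 R2=0xfb R3=0x0a R4=0x93 R5=0xfb  N=0 Z=0
after  5: R0=0x02 R1=0xe3 R2=0xfb R3=0x0a R4=0x93 R5=0xfb  N=0 Z=0
-- IRQ taken; context saved, return-PC = 6 --

SAVED = 0x02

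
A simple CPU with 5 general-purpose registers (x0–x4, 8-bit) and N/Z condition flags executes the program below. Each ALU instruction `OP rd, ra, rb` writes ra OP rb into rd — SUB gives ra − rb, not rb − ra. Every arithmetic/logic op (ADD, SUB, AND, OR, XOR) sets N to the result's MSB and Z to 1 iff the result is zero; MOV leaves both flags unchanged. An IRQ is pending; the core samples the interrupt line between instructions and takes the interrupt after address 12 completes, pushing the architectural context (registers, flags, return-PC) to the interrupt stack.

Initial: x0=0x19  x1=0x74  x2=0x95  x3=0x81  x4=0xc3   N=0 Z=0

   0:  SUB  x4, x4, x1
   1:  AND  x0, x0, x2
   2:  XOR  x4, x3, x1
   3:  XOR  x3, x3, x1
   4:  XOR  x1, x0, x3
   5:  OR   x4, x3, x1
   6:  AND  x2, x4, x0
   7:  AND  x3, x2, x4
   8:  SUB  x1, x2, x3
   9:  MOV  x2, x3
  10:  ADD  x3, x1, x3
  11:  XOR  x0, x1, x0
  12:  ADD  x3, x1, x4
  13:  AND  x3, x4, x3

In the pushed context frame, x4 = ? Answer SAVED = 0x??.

SAVED = 0xf5

after  0: x0=0x19 x1=0x74 x2=0x95 x3=0x81 x4=0x4f  N=0 Z=0
after  1: x0=0x11 x1=0x74 x2=0x95 x3=0x81 x4=0x4f  N=0 Z=0
after  2: x0=0x11 x1=0x74 x2=0x95 x3=0x81 x4=0xf5  N=1 Z=0
after  3: x0=0x11 x1=0x74 x2=0x95 x3=0xf5 x4=0xf5  N=1 Z=0
after  4: x0=0x11 x1=0xe4 x2=0x95 x3=0xf5 x4=0xf5  N=1 Z=0
after  5: x0=0x11 x1=0xe4 x2=0x95 x3=0xf5 x4=0xf5  N=1 Z=0
after  6: x0=0x11 x1=0xe4 x2=0x11 x3=0xf5 x4=0xf5  N=0 Z=0
after  7: x0=0x11 x1=0xe4 x2=0x11 x3=0x11 x4=0xf5  N=0 Z=0
after  8: x0=0x11 x1=0x00 x2=0x11 x3=0x11 x4=0xf5  N=0 Z=1
after  9: x0=0x11 x1=0x00 x2=0x11 x3=0x11 x4=0xf5  N=0 Z=1
after 10: x0=0x11 x1=0x00 x2=0x11 x3=0x11 x4=0xf5  N=0 Z=0
after 11: x0=0x11 x1=0x00 x2=0x11 x3=0x11 x4=0xf5  N=0 Z=0
after 12: x0=0x11 x1=0x00 x2=0x11 x3=0xf5 x4=0xf5  N=1 Z=0
-- IRQ taken; context saved, return-PC = 13 --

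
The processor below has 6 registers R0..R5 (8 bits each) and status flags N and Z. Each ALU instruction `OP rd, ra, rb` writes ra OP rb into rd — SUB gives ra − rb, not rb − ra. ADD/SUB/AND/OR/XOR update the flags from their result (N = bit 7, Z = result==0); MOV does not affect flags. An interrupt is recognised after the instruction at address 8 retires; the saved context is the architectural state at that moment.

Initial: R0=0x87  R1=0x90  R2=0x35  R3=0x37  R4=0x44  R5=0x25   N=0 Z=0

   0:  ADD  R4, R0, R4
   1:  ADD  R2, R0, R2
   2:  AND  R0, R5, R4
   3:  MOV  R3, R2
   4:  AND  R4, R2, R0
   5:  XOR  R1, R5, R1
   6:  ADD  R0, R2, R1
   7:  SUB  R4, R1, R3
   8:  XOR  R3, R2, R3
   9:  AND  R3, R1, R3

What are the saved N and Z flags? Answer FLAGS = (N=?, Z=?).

FLAGS = (N=0, Z=1)

after  0: R0=0x87 R1=0x90 R2=0x35 R3=0x37 R4=0xcb R5=0x25  N=1 Z=0
after  1: R0=0x87 R1=0x90 R2=0xbc R3=0x37 R4=0xcb R5=0x25  N=1 Z=0
after  2: R0=0x01 R1=0x90 R2=0xbc R3=0x37 R4=0xcb R5=0x25  N=0 Z=0
after  3: R0=0x01 R1=0x90 R2=0xbc R3=0xbc R4=0xcb R5=0x25  N=0 Z=0
after  4: R0=0x01 R1=0x90 R2=0xbc R3=0xbc R4=0x00 R5=0x25  N=0 Z=1
after  5: R0=0x01 R1=0xb5 R2=0xbc R3=0xbc R4=0x00 R5=0x25  N=1 Z=0
after  6: R0=0x71 R1=0xb5 R2=0xbc R3=0xbc R4=0x00 R5=0x25  N=0 Z=0
after  7: R0=0x71 R1=0xb5 R2=0xbc R3=0xbc R4=0xf9 R5=0x25  N=1 Z=0
after  8: R0=0x71 R1=0xb5 R2=0xbc R3=0x00 R4=0xf9 R5=0x25  N=0 Z=1
-- IRQ taken; context saved, return-PC = 9 --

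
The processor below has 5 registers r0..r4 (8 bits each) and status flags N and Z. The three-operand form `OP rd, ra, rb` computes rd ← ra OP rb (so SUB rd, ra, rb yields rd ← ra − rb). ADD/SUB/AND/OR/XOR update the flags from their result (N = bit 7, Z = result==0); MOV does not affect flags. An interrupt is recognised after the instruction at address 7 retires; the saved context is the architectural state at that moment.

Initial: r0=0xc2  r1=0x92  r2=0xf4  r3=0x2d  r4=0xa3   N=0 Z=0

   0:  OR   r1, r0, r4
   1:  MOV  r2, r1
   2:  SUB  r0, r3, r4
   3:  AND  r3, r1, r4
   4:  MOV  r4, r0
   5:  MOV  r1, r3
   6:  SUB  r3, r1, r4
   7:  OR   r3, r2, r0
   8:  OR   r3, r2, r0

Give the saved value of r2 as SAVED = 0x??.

after  0: r0=0xc2 r1=0xe3 r2=0xf4 r3=0x2d r4=0xa3  N=1 Z=0
after  1: r0=0xc2 r1=0xe3 r2=0xe3 r3=0x2d r4=0xa3  N=1 Z=0
after  2: r0=0x8a r1=0xe3 r2=0xe3 r3=0x2d r4=0xa3  N=1 Z=0
after  3: r0=0x8a r1=0xe3 r2=0xe3 r3=0xa3 r4=0xa3  N=1 Z=0
after  4: r0=0x8a r1=0xe3 r2=0xe3 r3=0xa3 r4=0x8a  N=1 Z=0
after  5: r0=0x8a r1=0xa3 r2=0xe3 r3=0xa3 r4=0x8a  N=1 Z=0
after  6: r0=0x8a r1=0xa3 r2=0xe3 r3=0x19 r4=0x8a  N=0 Z=0
after  7: r0=0x8a r1=0xa3 r2=0xe3 r3=0xeb r4=0x8a  N=1 Z=0
-- IRQ taken; context saved, return-PC = 8 --

SAVED = 0xe3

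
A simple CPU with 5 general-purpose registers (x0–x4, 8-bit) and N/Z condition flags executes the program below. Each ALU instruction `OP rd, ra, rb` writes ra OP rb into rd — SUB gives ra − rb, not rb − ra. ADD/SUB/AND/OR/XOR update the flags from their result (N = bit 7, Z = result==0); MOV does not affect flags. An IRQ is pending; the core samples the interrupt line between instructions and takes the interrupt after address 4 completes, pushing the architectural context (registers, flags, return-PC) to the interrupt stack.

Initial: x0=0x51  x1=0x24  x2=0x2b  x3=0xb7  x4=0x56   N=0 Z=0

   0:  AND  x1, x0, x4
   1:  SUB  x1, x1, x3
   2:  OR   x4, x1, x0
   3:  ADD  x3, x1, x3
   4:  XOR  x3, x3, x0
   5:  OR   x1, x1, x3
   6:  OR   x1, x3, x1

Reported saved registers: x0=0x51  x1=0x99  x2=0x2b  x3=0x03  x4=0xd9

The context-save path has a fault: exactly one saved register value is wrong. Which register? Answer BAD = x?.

after  0: x0=0x51 x1=0x50 x2=0x2b x3=0xb7 x4=0x56  N=0 Z=0
after  1: x0=0x51 x1=0x99 x2=0x2b x3=0xb7 x4=0x56  N=1 Z=0
after  2: x0=0x51 x1=0x99 x2=0x2b x3=0xb7 x4=0xd9  N=1 Z=0
after  3: x0=0x51 x1=0x99 x2=0x2b x3=0x50 x4=0xd9  N=0 Z=0
after  4: x0=0x51 x1=0x99 x2=0x2b x3=0x01 x4=0xd9  N=0 Z=0
-- IRQ taken; context saved, return-PC = 5 --
mismatch: x3: reported 0x03 vs actual 0x01

BAD = x3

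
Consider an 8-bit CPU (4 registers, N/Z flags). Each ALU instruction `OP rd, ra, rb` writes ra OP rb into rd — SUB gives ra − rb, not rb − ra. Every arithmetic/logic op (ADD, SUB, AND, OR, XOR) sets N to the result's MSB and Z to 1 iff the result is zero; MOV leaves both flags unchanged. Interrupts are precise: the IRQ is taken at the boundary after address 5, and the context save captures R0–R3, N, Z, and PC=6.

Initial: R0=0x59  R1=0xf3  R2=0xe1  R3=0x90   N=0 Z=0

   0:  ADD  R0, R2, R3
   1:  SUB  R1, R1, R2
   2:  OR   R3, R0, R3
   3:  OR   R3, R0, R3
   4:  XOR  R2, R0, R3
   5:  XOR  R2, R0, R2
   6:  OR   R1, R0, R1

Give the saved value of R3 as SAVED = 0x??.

after  0: R0=0x71 R1=0xf3 R2=0xe1 R3=0x90  N=0 Z=0
after  1: R0=0x71 R1=0x12 R2=0xe1 R3=0x90  N=0 Z=0
after  2: R0=0x71 R1=0x12 R2=0xe1 R3=0xf1  N=1 Z=0
after  3: R0=0x71 R1=0x12 R2=0xe1 R3=0xf1  N=1 Z=0
after  4: R0=0x71 R1=0x12 R2=0x80 R3=0xf1  N=1 Z=0
after  5: R0=0x71 R1=0x12 R2=0xf1 R3=0xf1  N=1 Z=0
-- IRQ taken; context saved, return-PC = 6 --

SAVED = 0xf1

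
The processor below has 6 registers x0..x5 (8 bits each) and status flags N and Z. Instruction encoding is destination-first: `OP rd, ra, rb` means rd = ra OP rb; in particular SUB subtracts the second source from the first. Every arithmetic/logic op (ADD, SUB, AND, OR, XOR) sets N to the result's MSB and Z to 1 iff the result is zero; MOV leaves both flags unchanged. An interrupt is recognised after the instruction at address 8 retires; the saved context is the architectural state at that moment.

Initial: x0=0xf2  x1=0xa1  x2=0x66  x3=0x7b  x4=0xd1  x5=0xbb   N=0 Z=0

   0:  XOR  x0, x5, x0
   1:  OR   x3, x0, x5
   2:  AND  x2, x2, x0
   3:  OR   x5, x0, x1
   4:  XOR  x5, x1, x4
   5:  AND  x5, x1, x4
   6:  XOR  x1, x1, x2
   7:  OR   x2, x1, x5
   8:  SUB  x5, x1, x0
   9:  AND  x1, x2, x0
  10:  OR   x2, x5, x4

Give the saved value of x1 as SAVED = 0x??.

SAVED = 0xe1

after  0: x0=0x49 x1=0xa1 x2=0x66 x3=0x7b x4=0xd1 x5=0xbb  N=0 Z=0
after  1: x0=0x49 x1=0xa1 x2=0x66 x3=0xfb x4=0xd1 x5=0xbb  N=1 Z=0
after  2: x0=0x49 x1=0xa1 x2=0x40 x3=0xfb x4=0xd1 x5=0xbb  N=0 Z=0
after  3: x0=0x49 x1=0xa1 x2=0x40 x3=0xfb x4=0xd1 x5=0xe9  N=1 Z=0
after  4: x0=0x49 x1=0xa1 x2=0x40 x3=0xfb x4=0xd1 x5=0x70  N=0 Z=0
after  5: x0=0x49 x1=0xa1 x2=0x40 x3=0xfb x4=0xd1 x5=0x81  N=1 Z=0
after  6: x0=0x49 x1=0xe1 x2=0x40 x3=0xfb x4=0xd1 x5=0x81  N=1 Z=0
after  7: x0=0x49 x1=0xe1 x2=0xe1 x3=0xfb x4=0xd1 x5=0x81  N=1 Z=0
after  8: x0=0x49 x1=0xe1 x2=0xe1 x3=0xfb x4=0xd1 x5=0x98  N=1 Z=0
-- IRQ taken; context saved, return-PC = 9 --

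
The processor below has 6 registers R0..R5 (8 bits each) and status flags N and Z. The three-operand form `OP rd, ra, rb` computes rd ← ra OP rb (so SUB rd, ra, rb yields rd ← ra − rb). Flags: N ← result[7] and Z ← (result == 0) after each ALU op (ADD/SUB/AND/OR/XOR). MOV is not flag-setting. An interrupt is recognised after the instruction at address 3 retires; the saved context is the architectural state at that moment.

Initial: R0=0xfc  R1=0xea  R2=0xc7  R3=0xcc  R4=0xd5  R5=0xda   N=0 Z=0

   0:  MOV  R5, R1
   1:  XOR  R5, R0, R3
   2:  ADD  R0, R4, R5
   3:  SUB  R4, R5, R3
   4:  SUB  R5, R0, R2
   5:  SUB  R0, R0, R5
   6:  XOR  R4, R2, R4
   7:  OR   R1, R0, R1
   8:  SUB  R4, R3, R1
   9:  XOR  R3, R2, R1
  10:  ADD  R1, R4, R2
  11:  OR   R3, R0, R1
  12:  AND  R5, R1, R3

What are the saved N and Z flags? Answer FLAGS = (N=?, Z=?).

after  0: R0=0xfc R1=0xea R2=0xc7 R3=0xcc R4=0xd5 R5=0xea  N=0 Z=0
after  1: R0=0xfc R1=0xea R2=0xc7 R3=0xcc R4=0xd5 R5=0x30  N=0 Z=0
after  2: R0=0x05 R1=0xea R2=0xc7 R3=0xcc R4=0xd5 R5=0x30  N=0 Z=0
after  3: R0=0x05 R1=0xea R2=0xc7 R3=0xcc R4=0x64 R5=0x30  N=0 Z=0
-- IRQ taken; context saved, return-PC = 4 --

FLAGS = (N=0, Z=0)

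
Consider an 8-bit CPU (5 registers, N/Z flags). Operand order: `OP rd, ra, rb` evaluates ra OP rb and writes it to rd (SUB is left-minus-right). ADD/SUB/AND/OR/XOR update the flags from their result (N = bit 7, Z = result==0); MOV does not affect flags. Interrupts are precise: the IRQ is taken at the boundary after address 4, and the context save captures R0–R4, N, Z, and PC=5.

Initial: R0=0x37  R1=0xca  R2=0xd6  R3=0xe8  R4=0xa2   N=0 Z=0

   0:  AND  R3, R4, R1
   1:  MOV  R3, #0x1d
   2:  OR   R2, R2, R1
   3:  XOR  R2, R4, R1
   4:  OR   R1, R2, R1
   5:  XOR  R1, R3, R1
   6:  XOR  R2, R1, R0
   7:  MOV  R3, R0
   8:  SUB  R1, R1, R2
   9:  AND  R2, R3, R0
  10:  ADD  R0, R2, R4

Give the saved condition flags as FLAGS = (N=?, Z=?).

after  0: R0=0x37 R1=0xca R2=0xd6 R3=0x82 R4=0xa2  N=1 Z=0
after  1: R0=0x37 R1=0xca R2=0xd6 R3=0x1d R4=0xa2  N=1 Z=0
after  2: R0=0x37 R1=0xca R2=0xde R3=0x1d R4=0xa2  N=1 Z=0
after  3: R0=0x37 R1=0xca R2=0x68 R3=0x1d R4=0xa2  N=0 Z=0
after  4: R0=0x37 R1=0xea R2=0x68 R3=0x1d R4=0xa2  N=1 Z=0
-- IRQ taken; context saved, return-PC = 5 --

FLAGS = (N=1, Z=0)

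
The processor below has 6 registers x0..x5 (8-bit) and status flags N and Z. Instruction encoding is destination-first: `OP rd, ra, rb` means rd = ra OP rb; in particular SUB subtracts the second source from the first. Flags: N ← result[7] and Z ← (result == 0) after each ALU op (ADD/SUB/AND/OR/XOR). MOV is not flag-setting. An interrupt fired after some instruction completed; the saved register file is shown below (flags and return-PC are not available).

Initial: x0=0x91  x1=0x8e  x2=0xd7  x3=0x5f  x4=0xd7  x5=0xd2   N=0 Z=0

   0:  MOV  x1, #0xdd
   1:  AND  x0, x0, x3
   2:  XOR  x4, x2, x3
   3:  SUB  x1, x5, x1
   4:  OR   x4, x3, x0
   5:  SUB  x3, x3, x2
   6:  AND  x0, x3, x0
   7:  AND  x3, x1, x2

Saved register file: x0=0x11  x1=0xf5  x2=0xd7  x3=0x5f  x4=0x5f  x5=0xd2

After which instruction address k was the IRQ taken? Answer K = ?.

after  0: x0=0x91 x1=0xdd x2=0xd7 x3=0x5f x4=0xd7 x5=0xd2  N=0 Z=0
after  1: x0=0x11 x1=0xdd x2=0xd7 x3=0x5f x4=0xd7 x5=0xd2  N=0 Z=0
after  2: x0=0x11 x1=0xdd x2=0xd7 x3=0x5f x4=0x88 x5=0xd2  N=1 Z=0
after  3: x0=0x11 x1=0xf5 x2=0xd7 x3=0x5f x4=0x88 x5=0xd2  N=1 Z=0
after  4: x0=0x11 x1=0xf5 x2=0xd7 x3=0x5f x4=0x5f x5=0xd2  N=0 Z=0
-- IRQ taken; context saved, return-PC = 5 --

K = 4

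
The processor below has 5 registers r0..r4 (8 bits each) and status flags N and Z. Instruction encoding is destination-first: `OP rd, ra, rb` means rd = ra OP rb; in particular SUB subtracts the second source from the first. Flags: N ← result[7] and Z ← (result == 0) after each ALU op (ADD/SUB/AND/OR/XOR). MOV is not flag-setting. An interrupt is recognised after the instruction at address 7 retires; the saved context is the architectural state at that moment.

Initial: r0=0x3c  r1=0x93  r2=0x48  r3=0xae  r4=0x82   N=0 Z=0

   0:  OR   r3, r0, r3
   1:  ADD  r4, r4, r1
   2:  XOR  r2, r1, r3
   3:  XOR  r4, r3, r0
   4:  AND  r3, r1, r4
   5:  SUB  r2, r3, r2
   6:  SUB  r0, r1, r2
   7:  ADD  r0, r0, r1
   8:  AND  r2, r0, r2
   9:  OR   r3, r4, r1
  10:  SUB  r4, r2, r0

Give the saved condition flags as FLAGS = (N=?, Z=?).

after  0: r0=0x3c r1=0x93 r2=0x48 r3=0xbe r4=0x82  N=1 Z=0
after  1: r0=0x3c r1=0x93 r2=0x48 r3=0xbe r4=0x15  N=0 Z=0
after  2: r0=0x3c r1=0x93 r2=0x2d r3=0xbe r4=0x15  N=0 Z=0
after  3: r0=0x3c r1=0x93 r2=0x2d r3=0xbe r4=0x82  N=1 Z=0
after  4: r0=0x3c r1=0x93 r2=0x2d r3=0x82 r4=0x82  N=1 Z=0
after  5: r0=0x3c r1=0x93 r2=0x55 r3=0x82 r4=0x82  N=0 Z=0
after  6: r0=0x3e r1=0x93 r2=0x55 r3=0x82 r4=0x82  N=0 Z=0
after  7: r0=0xd1 r1=0x93 r2=0x55 r3=0x82 r4=0x82  N=1 Z=0
-- IRQ taken; context saved, return-PC = 8 --

FLAGS = (N=1, Z=0)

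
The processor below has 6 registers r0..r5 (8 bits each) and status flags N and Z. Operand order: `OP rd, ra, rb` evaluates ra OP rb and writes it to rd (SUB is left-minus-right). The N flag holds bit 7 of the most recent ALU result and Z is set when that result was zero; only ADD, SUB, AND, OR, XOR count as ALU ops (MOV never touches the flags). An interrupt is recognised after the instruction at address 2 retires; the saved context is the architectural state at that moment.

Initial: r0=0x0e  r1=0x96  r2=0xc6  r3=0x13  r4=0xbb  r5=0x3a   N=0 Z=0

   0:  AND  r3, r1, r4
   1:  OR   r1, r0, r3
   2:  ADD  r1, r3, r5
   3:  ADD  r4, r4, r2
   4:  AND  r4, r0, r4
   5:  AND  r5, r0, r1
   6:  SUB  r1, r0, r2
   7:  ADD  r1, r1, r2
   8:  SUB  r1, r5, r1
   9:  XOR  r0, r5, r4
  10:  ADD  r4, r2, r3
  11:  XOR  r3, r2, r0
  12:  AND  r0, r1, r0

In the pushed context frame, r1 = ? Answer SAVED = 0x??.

SAVED = 0xcc

after  0: r0=0x0e r1=0x96 r2=0xc6 r3=0x92 r4=0xbb r5=0x3a  N=1 Z=0
after  1: r0=0x0e r1=0x9e r2=0xc6 r3=0x92 r4=0xbb r5=0x3a  N=1 Z=0
after  2: r0=0x0e r1=0xcc r2=0xc6 r3=0x92 r4=0xbb r5=0x3a  N=1 Z=0
-- IRQ taken; context saved, return-PC = 3 --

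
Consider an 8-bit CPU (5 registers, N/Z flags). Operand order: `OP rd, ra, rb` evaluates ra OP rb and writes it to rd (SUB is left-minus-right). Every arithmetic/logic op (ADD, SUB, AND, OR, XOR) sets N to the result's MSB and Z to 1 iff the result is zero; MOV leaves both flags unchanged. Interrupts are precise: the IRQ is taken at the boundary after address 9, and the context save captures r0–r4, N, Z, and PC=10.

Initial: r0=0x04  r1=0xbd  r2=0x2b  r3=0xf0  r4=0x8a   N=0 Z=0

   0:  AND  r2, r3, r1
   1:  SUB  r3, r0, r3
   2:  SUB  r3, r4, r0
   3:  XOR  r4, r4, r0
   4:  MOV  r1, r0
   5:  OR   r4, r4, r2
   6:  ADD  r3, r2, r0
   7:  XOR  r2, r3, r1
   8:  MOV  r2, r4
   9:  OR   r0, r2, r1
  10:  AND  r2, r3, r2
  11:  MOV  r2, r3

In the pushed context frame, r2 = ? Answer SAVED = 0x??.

SAVED = 0xbe

after  0: r0=0x04 r1=0xbd r2=0xb0 r3=0xf0 r4=0x8a  N=1 Z=0
after  1: r0=0x04 r1=0xbd r2=0xb0 r3=0x14 r4=0x8a  N=0 Z=0
after  2: r0=0x04 r1=0xbd r2=0xb0 r3=0x86 r4=0x8a  N=1 Z=0
after  3: r0=0x04 r1=0xbd r2=0xb0 r3=0x86 r4=0x8e  N=1 Z=0
after  4: r0=0x04 r1=0x04 r2=0xb0 r3=0x86 r4=0x8e  N=1 Z=0
after  5: r0=0x04 r1=0x04 r2=0xb0 r3=0x86 r4=0xbe  N=1 Z=0
after  6: r0=0x04 r1=0x04 r2=0xb0 r3=0xb4 r4=0xbe  N=1 Z=0
after  7: r0=0x04 r1=0x04 r2=0xb0 r3=0xb4 r4=0xbe  N=1 Z=0
after  8: r0=0x04 r1=0x04 r2=0xbe r3=0xb4 r4=0xbe  N=1 Z=0
after  9: r0=0xbe r1=0x04 r2=0xbe r3=0xb4 r4=0xbe  N=1 Z=0
-- IRQ taken; context saved, return-PC = 10 --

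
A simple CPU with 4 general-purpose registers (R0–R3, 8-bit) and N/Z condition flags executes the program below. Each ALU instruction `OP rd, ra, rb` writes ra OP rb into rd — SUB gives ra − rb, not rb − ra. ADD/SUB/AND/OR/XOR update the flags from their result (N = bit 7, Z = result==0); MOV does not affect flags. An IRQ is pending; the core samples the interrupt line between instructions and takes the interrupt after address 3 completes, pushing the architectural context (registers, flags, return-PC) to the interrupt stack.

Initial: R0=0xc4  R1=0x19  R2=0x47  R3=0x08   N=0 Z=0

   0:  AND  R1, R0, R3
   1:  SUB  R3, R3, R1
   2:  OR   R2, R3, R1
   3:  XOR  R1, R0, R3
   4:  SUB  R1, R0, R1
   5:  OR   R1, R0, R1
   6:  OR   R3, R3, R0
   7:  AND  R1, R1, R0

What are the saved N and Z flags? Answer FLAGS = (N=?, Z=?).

after  0: R0=0xc4 R1=0x00 R2=0x47 R3=0x08  N=0 Z=1
after  1: R0=0xc4 R1=0x00 R2=0x47 R3=0x08  N=0 Z=0
after  2: R0=0xc4 R1=0x00 R2=0x08 R3=0x08  N=0 Z=0
after  3: R0=0xc4 R1=0xcc R2=0x08 R3=0x08  N=1 Z=0
-- IRQ taken; context saved, return-PC = 4 --

FLAGS = (N=1, Z=0)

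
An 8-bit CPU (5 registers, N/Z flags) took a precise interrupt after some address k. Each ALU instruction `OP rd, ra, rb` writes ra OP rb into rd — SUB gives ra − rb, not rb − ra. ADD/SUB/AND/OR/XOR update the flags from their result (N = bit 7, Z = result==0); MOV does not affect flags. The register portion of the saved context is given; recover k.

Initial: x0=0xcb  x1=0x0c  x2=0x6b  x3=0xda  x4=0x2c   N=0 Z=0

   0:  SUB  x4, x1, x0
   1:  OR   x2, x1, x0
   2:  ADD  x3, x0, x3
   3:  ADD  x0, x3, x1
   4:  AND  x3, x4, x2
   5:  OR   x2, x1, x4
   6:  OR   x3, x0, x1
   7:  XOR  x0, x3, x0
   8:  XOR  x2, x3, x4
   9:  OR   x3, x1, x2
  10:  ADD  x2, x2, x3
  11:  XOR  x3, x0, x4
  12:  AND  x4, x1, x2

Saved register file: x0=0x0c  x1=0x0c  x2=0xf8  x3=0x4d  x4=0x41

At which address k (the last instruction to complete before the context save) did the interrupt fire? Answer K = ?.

K = 11

after  0: x0=0xcb x1=0x0c x2=0x6b x3=0xda x4=0x41  N=0 Z=0
after  1: x0=0xcb x1=0x0c x2=0xcf x3=0xda x4=0x41  N=1 Z=0
after  2: x0=0xcb x1=0x0c x2=0xcf x3=0xa5 x4=0x41  N=1 Z=0
after  3: x0=0xb1 x1=0x0c x2=0xcf x3=0xa5 x4=0x41  N=1 Z=0
after  4: x0=0xb1 x1=0x0c x2=0xcf x3=0x41 x4=0x41  N=0 Z=0
after  5: x0=0xb1 x1=0x0c x2=0x4d x3=0x41 x4=0x41  N=0 Z=0
after  6: x0=0xb1 x1=0x0c x2=0x4d x3=0xbd x4=0x41  N=1 Z=0
after  7: x0=0x0c x1=0x0c x2=0x4d x3=0xbd x4=0x41  N=0 Z=0
after  8: x0=0x0c x1=0x0c x2=0xfc x3=0xbd x4=0x41  N=1 Z=0
after  9: x0=0x0c x1=0x0c x2=0xfc x3=0xfc x4=0x41  N=1 Z=0
after 10: x0=0x0c x1=0x0c x2=0xf8 x3=0xfc x4=0x41  N=1 Z=0
after 11: x0=0x0c x1=0x0c x2=0xf8 x3=0x4d x4=0x41  N=0 Z=0
-- IRQ taken; context saved, return-PC = 12 --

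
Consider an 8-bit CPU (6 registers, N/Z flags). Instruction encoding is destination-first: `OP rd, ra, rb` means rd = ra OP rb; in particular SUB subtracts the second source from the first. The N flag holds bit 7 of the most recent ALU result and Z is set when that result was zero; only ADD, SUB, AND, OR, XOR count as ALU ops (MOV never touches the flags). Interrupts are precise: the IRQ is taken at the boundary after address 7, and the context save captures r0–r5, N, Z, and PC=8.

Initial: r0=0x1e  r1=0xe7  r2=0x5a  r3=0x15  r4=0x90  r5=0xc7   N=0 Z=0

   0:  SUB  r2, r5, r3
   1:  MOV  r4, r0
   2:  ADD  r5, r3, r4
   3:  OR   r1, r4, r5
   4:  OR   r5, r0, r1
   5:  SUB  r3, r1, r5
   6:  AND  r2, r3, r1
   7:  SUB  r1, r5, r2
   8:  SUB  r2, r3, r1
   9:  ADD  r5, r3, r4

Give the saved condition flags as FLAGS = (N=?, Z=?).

after  0: r0=0x1e r1=0xe7 r2=0xb2 r3=0x15 r4=0x90 r5=0xc7  N=1 Z=0
after  1: r0=0x1e r1=0xe7 r2=0xb2 r3=0x15 r4=0x1e r5=0xc7  N=1 Z=0
after  2: r0=0x1e r1=0xe7 r2=0xb2 r3=0x15 r4=0x1e r5=0x33  N=0 Z=0
after  3: r0=0x1e r1=0x3f r2=0xb2 r3=0x15 r4=0x1e r5=0x33  N=0 Z=0
after  4: r0=0x1e r1=0x3f r2=0xb2 r3=0x15 r4=0x1e r5=0x3f  N=0 Z=0
after  5: r0=0x1e r1=0x3f r2=0xb2 r3=0x00 r4=0x1e r5=0x3f  N=0 Z=1
after  6: r0=0x1e r1=0x3f r2=0x00 r3=0x00 r4=0x1e r5=0x3f  N=0 Z=1
after  7: r0=0x1e r1=0x3f r2=0x00 r3=0x00 r4=0x1e r5=0x3f  N=0 Z=0
-- IRQ taken; context saved, return-PC = 8 --

FLAGS = (N=0, Z=0)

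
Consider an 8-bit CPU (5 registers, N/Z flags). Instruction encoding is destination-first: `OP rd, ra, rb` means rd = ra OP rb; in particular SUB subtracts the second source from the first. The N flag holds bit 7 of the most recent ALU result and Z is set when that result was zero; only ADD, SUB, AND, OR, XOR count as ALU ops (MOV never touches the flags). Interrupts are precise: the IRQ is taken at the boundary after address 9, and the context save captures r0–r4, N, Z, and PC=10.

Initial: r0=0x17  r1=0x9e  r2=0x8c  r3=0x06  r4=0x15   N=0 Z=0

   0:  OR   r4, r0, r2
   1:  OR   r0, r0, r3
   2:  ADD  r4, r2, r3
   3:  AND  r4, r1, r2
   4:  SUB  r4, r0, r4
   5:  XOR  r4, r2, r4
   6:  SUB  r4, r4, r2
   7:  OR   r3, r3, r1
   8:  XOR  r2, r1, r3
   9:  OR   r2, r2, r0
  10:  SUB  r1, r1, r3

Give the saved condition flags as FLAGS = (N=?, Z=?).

FLAGS = (N=0, Z=0)

after  0: r0=0x17 r1=0x9e r2=0x8c r3=0x06 r4=0x9f  N=1 Z=0
after  1: r0=0x17 r1=0x9e r2=0x8c r3=0x06 r4=0x9f  N=0 Z=0
after  2: r0=0x17 r1=0x9e r2=0x8c r3=0x06 r4=0x92  N=1 Z=0
after  3: r0=0x17 r1=0x9e r2=0x8c r3=0x06 r4=0x8c  N=1 Z=0
after  4: r0=0x17 r1=0x9e r2=0x8c r3=0x06 r4=0x8b  N=1 Z=0
after  5: r0=0x17 r1=0x9e r2=0x8c r3=0x06 r4=0x07  N=0 Z=0
after  6: r0=0x17 r1=0x9e r2=0x8c r3=0x06 r4=0x7b  N=0 Z=0
after  7: r0=0x17 r1=0x9e r2=0x8c r3=0x9e r4=0x7b  N=1 Z=0
after  8: r0=0x17 r1=0x9e r2=0x00 r3=0x9e r4=0x7b  N=0 Z=1
after  9: r0=0x17 r1=0x9e r2=0x17 r3=0x9e r4=0x7b  N=0 Z=0
-- IRQ taken; context saved, return-PC = 10 --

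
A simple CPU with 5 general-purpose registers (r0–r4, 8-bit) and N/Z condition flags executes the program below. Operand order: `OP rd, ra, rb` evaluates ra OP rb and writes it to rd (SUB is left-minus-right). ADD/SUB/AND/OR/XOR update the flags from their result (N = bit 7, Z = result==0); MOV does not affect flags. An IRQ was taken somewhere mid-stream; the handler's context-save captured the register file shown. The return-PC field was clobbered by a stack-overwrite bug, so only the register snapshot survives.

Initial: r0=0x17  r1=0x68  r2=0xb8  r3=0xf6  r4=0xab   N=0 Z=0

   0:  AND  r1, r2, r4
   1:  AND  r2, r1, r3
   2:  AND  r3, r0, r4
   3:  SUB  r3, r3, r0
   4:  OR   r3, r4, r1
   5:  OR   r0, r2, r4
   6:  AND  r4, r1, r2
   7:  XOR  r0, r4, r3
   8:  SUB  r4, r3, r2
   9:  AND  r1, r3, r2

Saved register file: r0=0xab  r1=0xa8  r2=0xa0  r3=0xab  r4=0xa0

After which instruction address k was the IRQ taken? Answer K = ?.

K = 6

after  0: r0=0x17 r1=0xa8 r2=0xb8 r3=0xf6 r4=0xab  N=1 Z=0
after  1: r0=0x17 r1=0xa8 r2=0xa0 r3=0xf6 r4=0xab  N=1 Z=0
after  2: r0=0x17 r1=0xa8 r2=0xa0 r3=0x03 r4=0xab  N=0 Z=0
after  3: r0=0x17 r1=0xa8 r2=0xa0 r3=0xec r4=0xab  N=1 Z=0
after  4: r0=0x17 r1=0xa8 r2=0xa0 r3=0xab r4=0xab  N=1 Z=0
after  5: r0=0xab r1=0xa8 r2=0xa0 r3=0xab r4=0xab  N=1 Z=0
after  6: r0=0xab r1=0xa8 r2=0xa0 r3=0xab r4=0xa0  N=1 Z=0
-- IRQ taken; context saved, return-PC = 7 --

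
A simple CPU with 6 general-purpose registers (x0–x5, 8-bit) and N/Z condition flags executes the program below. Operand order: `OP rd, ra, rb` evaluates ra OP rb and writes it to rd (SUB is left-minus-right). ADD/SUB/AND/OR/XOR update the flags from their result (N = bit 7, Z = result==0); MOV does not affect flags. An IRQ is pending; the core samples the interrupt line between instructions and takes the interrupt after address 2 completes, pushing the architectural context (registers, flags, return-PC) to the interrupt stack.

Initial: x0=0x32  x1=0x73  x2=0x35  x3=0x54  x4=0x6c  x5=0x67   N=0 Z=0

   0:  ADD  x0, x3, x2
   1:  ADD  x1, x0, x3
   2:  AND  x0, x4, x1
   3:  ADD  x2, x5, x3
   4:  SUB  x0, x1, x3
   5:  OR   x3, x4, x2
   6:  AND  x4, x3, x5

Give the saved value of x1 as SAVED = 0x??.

SAVED = 0xdd

after  0: x0=0x89 x1=0x73 x2=0x35 x3=0x54 x4=0x6c x5=0x67  N=1 Z=0
after  1: x0=0x89 x1=0xdd x2=0x35 x3=0x54 x4=0x6c x5=0x67  N=1 Z=0
after  2: x0=0x4c x1=0xdd x2=0x35 x3=0x54 x4=0x6c x5=0x67  N=0 Z=0
-- IRQ taken; context saved, return-PC = 3 --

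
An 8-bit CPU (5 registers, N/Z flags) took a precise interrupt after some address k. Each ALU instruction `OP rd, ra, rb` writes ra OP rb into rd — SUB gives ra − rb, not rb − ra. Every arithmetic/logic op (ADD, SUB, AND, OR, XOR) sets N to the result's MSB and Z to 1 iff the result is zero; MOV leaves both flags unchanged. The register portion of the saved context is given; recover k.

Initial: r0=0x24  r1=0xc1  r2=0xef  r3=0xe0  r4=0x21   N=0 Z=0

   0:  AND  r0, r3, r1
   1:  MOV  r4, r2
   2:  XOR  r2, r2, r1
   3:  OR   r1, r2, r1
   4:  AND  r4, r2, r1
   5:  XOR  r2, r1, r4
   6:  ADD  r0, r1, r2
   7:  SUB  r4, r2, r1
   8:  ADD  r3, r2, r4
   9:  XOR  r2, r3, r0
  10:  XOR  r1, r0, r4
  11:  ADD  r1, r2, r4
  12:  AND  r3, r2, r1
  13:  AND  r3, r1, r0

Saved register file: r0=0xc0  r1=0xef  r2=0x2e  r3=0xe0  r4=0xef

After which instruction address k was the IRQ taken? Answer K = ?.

after  0: r0=0xc0 r1=0xc1 r2=0xef r3=0xe0 r4=0x21  N=1 Z=0
after  1: r0=0xc0 r1=0xc1 r2=0xef r3=0xe0 r4=0xef  N=1 Z=0
after  2: r0=0xc0 r1=0xc1 r2=0x2e r3=0xe0 r4=0xef  N=0 Z=0
after  3: r0=0xc0 r1=0xef r2=0x2e r3=0xe0 r4=0xef  N=1 Z=0
-- IRQ taken; context saved, return-PC = 4 --

K = 3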